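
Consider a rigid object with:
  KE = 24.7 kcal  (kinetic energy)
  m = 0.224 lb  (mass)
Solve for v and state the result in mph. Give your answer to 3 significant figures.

3190 mph

Solving KE = ½mv² for v: v = √(2·KE/m).
KE = 24.7 kcal = 1.033×10^5 J; m = 0.224 lb = 0.1016 kg.
v = 1426 m/s
1426 m/s × (1 mph / 0.4470 m/s) = 3190 mph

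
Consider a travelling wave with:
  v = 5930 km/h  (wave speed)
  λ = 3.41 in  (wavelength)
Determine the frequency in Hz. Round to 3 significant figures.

Rearranging: f = v/λ.
v = 5930 km/h = 1647 m/s; λ = 3.41 in = 0.08661 m.
f = 19018 Hz

19000 Hz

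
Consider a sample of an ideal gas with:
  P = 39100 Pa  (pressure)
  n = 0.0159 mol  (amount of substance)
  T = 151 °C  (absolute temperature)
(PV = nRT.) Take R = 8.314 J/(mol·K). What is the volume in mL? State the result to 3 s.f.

1430 mL

Rearranging: V = nRT/P.
P = 39100 Pa; n = 0.0159 mol; T = 151 °C = 424.1 K; R = 8.314 J/(mol·K).
V = 0.001434 m³
0.001434 m³ × (1 mL / 1.000×10^-6 m³) = 1434 mL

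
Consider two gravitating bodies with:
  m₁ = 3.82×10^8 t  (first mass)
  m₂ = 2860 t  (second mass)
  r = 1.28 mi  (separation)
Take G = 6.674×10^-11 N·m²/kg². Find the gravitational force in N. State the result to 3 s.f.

From Newton's law of gravitation: F = Gm₁m₂/r².
m₁ = 3.82×10^8 t = 3.820×10^11 kg; m₂ = 2860 t = 2.860×10^6 kg; r = 1.28 mi = 2060 m; G = 6.674×10^-11 N·m²/kg².
F = 17.18 N

17.2 N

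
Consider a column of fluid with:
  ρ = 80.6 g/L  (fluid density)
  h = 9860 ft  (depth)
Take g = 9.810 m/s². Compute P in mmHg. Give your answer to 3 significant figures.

17800 mmHg

Directly: P = ρgh.
ρ = 80.6 g/L = 80.60 kg/m³; h = 9860 ft = 3005 m; g = 9.810 m/s².
P = 2.376×10^6 Pa
2.376×10^6 Pa × (1 mmHg / 133.3 Pa) = 17824 mmHg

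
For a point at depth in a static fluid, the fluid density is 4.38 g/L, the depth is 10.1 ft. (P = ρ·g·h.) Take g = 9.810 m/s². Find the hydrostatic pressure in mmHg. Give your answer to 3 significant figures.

Directly: P = ρgh.
ρ = 4.38 g/L = 4.380 kg/m³; h = 10.1 ft = 3.078 m; g = 9.810 m/s².
P = 132.3 Pa  (the unit combination reduces to kg/(m·s²) = Pa)
132.3 Pa × (1 mmHg / 133.3 Pa) = 0.9922 mmHg

0.992 mmHg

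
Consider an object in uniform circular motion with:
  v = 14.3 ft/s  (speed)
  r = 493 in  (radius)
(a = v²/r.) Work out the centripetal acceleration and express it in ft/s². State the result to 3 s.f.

4.98 ft/s²

a is given directly by: a = v²/r.
v = 14.3 ft/s = 4.359 m/s; r = 493 in = 12.52 m.
a = 1.517 m/s²
1.517 m/s² × (1 ft/s² / 0.3048 m/s²) = 4.977 ft/s²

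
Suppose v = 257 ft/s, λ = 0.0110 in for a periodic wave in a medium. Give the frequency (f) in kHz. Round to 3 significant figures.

Solving v = f·λ for f: f = v/λ.
v = 257 ft/s = 78.33 m/s; λ = 0.0110 in = 2.794×10^-4 m.
f = 2.804×10^5 Hz
2.804×10^5 Hz × (1 kHz / 1000 Hz) = 280.4 kHz

280 kHz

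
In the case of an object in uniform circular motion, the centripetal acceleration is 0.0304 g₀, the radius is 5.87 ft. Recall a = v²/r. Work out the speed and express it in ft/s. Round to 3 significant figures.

2.40 ft/s

Rearranging: v = √(a·r).
a = 0.0304 g₀ = 0.2981 m/s²; r = 5.87 ft = 1.789 m.
v = 0.7303 m/s
0.7303 m/s × (1 ft/s / 0.3048 m/s) = 2.396 ft/s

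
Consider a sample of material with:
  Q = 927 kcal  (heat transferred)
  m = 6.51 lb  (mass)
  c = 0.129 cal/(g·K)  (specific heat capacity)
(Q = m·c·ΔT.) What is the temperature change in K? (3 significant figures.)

Rearranging Q = m·c·ΔT for ΔT: ΔT = Q/(m·c).
Q = 927 kcal = 3.879×10^6 J; m = 6.51 lb = 2.953 kg; c = 0.129 cal/(g·K) = 539.7 J/(kg·K).
ΔT = 2434 K

2430 K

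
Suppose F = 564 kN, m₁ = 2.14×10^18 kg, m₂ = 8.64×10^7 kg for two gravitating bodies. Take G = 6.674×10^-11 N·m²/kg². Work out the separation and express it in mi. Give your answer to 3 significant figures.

From Newton's law of gravitation: r = √(G·m₁m₂/F).
F = 564 kN = 5.640×10^5 N; m₁ = 2.14×10^18 kg; m₂ = 8.64×10^7 kg; G = 6.674×10^-11 N·m²/kg².
r = 1.479×10^5 m
1.479×10^5 m × (1 mi / 1609 m) = 91.91 mi

91.9 mi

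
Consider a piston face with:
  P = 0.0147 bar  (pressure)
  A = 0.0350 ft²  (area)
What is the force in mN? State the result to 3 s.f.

4780 mN

Rearranging P = F/A for F: F = P·A.
P = 0.0147 bar = 1470 Pa; A = 0.0350 ft² = 0.003252 m².
F = 4.780 N
4.780 N × (1 mN / 0.001000 N) = 4780 mN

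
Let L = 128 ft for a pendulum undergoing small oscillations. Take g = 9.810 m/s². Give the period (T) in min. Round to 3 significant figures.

T is given directly by: T = 2π√(L/g).
L = 128 ft = 39.01 m; g = 9.810 m/s².
T = 12.53 s
12.53 s × (1 min / 60.00 s) = 0.2088 min

0.209 min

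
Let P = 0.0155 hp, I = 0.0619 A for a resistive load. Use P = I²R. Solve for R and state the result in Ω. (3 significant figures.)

3020 Ω

Rearranging: R = P/I².
P = 0.0155 hp = 11.56 W; I = 0.0619 A.
R = 3017 Ω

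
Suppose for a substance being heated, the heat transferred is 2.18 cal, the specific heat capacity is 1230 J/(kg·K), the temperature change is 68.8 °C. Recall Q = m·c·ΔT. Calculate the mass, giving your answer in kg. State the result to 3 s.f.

Rearranging: m = Q/(c·ΔT).
Q = 2.18 cal = 9.121 J; c = 1230 J/(kg·K); ΔT = 68.8 °C = 68.80 K.
m = 1.078×10^-4 kg

1.08×10^-4 kg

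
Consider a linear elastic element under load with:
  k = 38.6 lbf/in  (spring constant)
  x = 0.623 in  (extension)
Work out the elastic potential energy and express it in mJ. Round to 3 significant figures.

846 mJ

U is given directly by: U = ½kx².
k = 38.6 lbf/in = 6760 N/m; x = 0.623 in = 0.01582 m.
U = 0.8464 J  (the unit combination reduces to kg·m²/s² = J)
0.8464 J × (1 mJ / 0.001000 J) = 846.4 mJ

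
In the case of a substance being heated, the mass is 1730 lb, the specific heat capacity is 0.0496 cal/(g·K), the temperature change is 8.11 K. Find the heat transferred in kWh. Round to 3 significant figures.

Q is given directly by: Q = mcΔT.
m = 1730 lb = 784.7 kg; c = 0.0496 cal/(g·K) = 207.5 J/(kg·K); ΔT = 8.11 K.
Q = 1.321×10^6 J
1.321×10^6 J × (1 kWh / 3.600×10^6 J) = 0.3669 kWh

0.367 kWh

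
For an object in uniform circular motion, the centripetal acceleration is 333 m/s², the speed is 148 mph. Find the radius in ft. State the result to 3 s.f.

43.1 ft

Solving a = v²/r for r: r = v²/a.
a = 333 m/s²; v = 148 mph = 66.16 m/s.
r = 13.15 m
13.15 m × (1 ft / 0.3048 m) = 43.13 ft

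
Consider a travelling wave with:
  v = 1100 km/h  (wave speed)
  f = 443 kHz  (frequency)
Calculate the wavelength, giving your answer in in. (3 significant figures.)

0.0272 in

Rearranging v = f·λ for λ: λ = v/f.
v = 1100 km/h = 305.6 m/s; f = 443 kHz = 4.430×10^5 Hz.
λ = 6.897×10^-4 m
6.897×10^-4 m × (1 in / 0.02540 m) = 0.02716 in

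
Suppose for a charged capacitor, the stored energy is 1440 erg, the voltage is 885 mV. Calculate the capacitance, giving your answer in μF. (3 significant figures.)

Rearranging E = ½C·V² for C: C = 2E/V².
E = 1440 erg = 1.440×10^-4 J; V = 885 mV = 0.8850 V.
C = 3.677×10^-4 F
3.677×10^-4 F × (1 μF / 1.000×10^-6 F) = 367.7 μF

368 μF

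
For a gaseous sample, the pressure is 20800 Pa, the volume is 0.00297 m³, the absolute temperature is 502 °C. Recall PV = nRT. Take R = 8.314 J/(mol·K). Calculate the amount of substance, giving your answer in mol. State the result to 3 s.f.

From the ideal-gas law: n = PV/(RT).
P = 20800 Pa; V = 0.00297 m³; T = 502 °C = 775.1 K; R = 8.314 J/(mol·K).
n = 0.009586 mol

0.00959 mol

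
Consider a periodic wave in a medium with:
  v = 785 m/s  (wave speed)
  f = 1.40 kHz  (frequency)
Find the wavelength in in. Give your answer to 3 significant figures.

22.1 in

Solving v = f·λ for λ: λ = v/f.
v = 785 m/s; f = 1.40 kHz = 1400 Hz.
λ = 0.5607 m
0.5607 m × (1 in / 0.02540 m) = 22.08 in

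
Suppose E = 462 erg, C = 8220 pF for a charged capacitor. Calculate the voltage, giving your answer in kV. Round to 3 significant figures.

Rearranging E = ½C·V² for V: V = √(2E/C).
E = 462 erg = 4.620×10^-5 J; C = 8220 pF = 8.220×10^-9 F.
V = 106.0 V  (the unit combination reduces to kg·m²/(A·s³) = V)
106.0 V × (1 kV / 1000 V) = 0.1060 kV

0.106 kV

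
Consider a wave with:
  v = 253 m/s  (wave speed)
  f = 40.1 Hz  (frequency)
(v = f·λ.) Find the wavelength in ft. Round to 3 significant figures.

Rearranging: λ = v/f.
v = 253 m/s; f = 40.1 Hz.
λ = 6.309 m
6.309 m × (1 ft / 0.3048 m) = 20.70 ft

20.7 ft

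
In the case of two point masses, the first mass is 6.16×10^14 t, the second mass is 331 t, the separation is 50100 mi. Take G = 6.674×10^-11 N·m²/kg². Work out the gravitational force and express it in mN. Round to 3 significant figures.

F is given directly by: F = Gm₁m₂/r².
m₁ = 6.16×10^14 t = 6.160×10^17 kg; m₂ = 331 t = 3.310×10^5 kg; r = 50100 mi = 8.063×10^7 m; G = 6.674×10^-11 N·m²/kg².
F = 0.002093 N  (the unit combination reduces to kg·m/s² = N)
0.002093 N × (1 mN / 0.001000 N) = 2.093 mN

2.09 mN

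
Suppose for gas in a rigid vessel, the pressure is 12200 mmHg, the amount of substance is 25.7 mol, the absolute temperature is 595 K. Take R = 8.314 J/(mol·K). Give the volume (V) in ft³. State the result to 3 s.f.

Solving PV = nRT for V: V = nRT/P.
P = 12200 mmHg = 1.627×10^6 Pa; n = 25.7 mol; T = 595 K; R = 8.314 J/(mol·K).
V = 0.07816 m³
0.07816 m³ × (1 ft³ / 0.02832 m³) = 2.760 ft³

2.76 ft³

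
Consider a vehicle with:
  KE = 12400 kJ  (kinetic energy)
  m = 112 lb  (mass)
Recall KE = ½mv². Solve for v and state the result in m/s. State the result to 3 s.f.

699 m/s

Rearranging: v = √(2·KE/m).
KE = 12400 kJ = 1.240×10^7 J; m = 112 lb = 50.80 kg.
v = 698.7 m/s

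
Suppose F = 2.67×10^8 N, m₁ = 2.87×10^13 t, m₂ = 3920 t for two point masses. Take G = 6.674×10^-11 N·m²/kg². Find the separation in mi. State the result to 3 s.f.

0.104 mi

From Newton's law of gravitation: r = √(G·m₁m₂/F).
F = 2.67×10^8 N; m₁ = 2.87×10^13 t = 2.870×10^16 kg; m₂ = 3920 t = 3.920×10^6 kg; G = 6.674×10^-11 N·m²/kg².
r = 167.7 m
167.7 m × (1 mi / 1609 m) = 0.1042 mi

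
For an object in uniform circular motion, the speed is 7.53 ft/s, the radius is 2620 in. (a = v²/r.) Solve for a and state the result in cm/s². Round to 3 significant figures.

7.92 cm/s²

Directly: a = v²/r.
v = 7.53 ft/s = 2.295 m/s; r = 2620 in = 66.55 m.
a = 0.07916 m/s²
0.07916 m/s² × (1 cm/s² / 0.01000 m/s²) = 7.916 cm/s²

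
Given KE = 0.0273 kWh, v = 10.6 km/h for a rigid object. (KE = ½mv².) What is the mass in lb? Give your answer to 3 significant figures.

Rearranging KE = ½mv² for m: m = 2·KE/v².
KE = 0.0273 kWh = 98280 J; v = 10.6 km/h = 2.944 m/s.
m = 22672 kg
22672 kg × (1 lb / 0.4536 kg) = 49983 lb

50000 lb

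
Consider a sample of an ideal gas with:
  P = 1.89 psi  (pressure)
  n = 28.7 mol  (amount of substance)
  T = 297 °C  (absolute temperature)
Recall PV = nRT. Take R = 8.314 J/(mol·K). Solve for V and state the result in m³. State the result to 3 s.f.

10.4 m³

Rearranging PV = nRT for V: V = nRT/P.
P = 1.89 psi = 13031 Pa; n = 28.7 mol; T = 297 °C = 570.1 K; R = 8.314 J/(mol·K).
V = 10.44 m³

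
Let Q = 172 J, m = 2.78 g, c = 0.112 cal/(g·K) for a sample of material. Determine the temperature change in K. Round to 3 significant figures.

Solving Q = m·c·ΔT for ΔT: ΔT = Q/(m·c).
Q = 172 J; m = 2.78 g = 0.002780 kg; c = 0.112 cal/(g·K) = 468.6 J/(kg·K).
ΔT = 132.0 K

132 K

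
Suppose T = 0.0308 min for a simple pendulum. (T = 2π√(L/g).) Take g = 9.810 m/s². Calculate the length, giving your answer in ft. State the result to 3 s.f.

2.78 ft

Solving T = 2π√(L/g) for L: L = g·(T/2π)².
T = 0.0308 min = 1.848 s; g = 9.810 m/s².
L = 0.8486 m
0.8486 m × (1 ft / 0.3048 m) = 2.784 ft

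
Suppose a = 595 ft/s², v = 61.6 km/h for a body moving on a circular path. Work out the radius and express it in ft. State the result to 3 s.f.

Rearranging a = v²/r for r: r = v²/a.
a = 595 ft/s² = 181.4 m/s²; v = 61.6 km/h = 17.11 m/s.
r = 1.614 m
1.614 m × (1 ft / 0.3048 m) = 5.297 ft

5.30 ft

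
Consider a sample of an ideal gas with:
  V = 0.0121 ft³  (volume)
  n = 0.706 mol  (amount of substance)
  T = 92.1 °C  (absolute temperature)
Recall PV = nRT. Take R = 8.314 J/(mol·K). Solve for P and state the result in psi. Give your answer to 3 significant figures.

Directly: P = nRT/V.
V = 0.0121 ft³ = 3.426×10^-4 m³; n = 0.706 mol; T = 92.1 °C = 365.2 K; R = 8.314 J/(mol·K).
P = 6.257×10^6 Pa  (the unit combination reduces to kg/(m·s²) = Pa)
6.257×10^6 Pa × (1 psi / 6895 Pa) = 907.5 psi

908 psi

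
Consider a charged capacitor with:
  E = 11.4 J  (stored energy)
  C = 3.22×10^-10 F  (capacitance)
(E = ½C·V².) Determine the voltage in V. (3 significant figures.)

Rearranging: V = √(2E/C).
E = 11.4 J; C = 3.22×10^-10 F.
V = 2.661×10^5 V

2.66×10^5 V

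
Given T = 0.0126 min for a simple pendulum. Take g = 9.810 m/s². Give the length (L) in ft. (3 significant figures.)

Rearranging T = 2π√(L/g) for L: L = g·(T/2π)².
T = 0.0126 min = 0.7560 s; g = 9.810 m/s².
L = 0.1420 m
0.1420 m × (1 ft / 0.3048 m) = 0.4659 ft

0.466 ft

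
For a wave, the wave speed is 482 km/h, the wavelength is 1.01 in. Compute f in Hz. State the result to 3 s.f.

Rearranging v = f·λ for f: f = v/λ.
v = 482 km/h = 133.9 m/s; λ = 1.01 in = 0.02565 m.
f = 5219 Hz

5220 Hz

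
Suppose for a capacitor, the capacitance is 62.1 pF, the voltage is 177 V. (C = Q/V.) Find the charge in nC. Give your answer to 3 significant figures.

Rearranging: Q = CV.
C = 62.1 pF = 6.210×10^-11 F; V = 177 V.
Q = 1.099×10^-8 C
1.099×10^-8 C × (1 nC / 1.000×10^-9 C) = 10.99 nC

11.0 nC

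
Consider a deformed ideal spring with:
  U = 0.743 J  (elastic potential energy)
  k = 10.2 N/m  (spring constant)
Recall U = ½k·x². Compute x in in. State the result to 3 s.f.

15.0 in

Solving U = ½k·x² for x: x = √(2U/k).
U = 0.743 J; k = 10.2 N/m.
x = 0.3817 m
0.3817 m × (1 in / 0.02540 m) = 15.03 in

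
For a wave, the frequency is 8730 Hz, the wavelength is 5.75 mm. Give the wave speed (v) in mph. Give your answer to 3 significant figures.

Directly: v = fλ.
f = 8730 Hz; λ = 5.75 mm = 0.005750 m.
v = 50.20 m/s
50.20 m/s × (1 mph / 0.4470 m/s) = 112.3 mph

112 mph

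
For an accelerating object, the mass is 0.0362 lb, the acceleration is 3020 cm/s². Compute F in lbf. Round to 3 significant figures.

0.111 lbf

From Newton's second law: F = m·a.
m = 0.0362 lb = 0.01642 kg; a = 3020 cm/s² = 30.20 m/s².
F = 0.4959 N
0.4959 N × (1 lbf / 4.448 N) = 0.1115 lbf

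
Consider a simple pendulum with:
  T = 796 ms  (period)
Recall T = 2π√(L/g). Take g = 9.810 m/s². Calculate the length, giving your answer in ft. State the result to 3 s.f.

0.517 ft

Solving T = 2π√(L/g) for L: L = g·(T/2π)².
T = 796 ms = 0.7960 s; g = 9.810 m/s².
L = 0.1574 m
0.1574 m × (1 ft / 0.3048 m) = 0.5166 ft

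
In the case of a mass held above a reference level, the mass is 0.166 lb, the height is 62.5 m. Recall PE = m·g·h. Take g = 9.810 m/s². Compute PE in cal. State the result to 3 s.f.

11.0 cal

PE is given directly by: PE = mgh.
m = 0.166 lb = 0.07530 kg; h = 62.5 m; g = 9.810 m/s².
PE = 46.17 J  (the unit combination reduces to kg·m²/s² = J)
46.17 J × (1 cal / 4.184 J) = 11.03 cal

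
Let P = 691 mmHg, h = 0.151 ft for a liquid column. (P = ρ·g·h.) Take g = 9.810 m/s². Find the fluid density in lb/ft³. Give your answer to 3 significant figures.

12700 lb/ft³

Solving P = ρ·g·h for ρ: ρ = P/(g·h).
P = 691 mmHg = 92126 Pa; h = 0.151 ft = 0.04602 m; g = 9.810 m/s².
ρ = 2.040×10^5 kg/m³
2.040×10^5 kg/m³ × (1 lb/ft³ / 16.02 kg/m³) = 12738 lb/ft³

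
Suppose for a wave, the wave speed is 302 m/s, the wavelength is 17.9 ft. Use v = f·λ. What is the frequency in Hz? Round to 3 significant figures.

Rearranging v = f·λ for f: f = v/λ.
v = 302 m/s; λ = 17.9 ft = 5.456 m.
f = 55.35 Hz

55.4 Hz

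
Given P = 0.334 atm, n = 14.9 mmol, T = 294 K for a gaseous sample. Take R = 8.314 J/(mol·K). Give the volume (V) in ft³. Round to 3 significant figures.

0.0380 ft³

Rearranging PV = nRT for V: V = nRT/P.
P = 0.334 atm = 33843 Pa; n = 14.9 mmol = 0.01490 mol; T = 294 K; R = 8.314 J/(mol·K).
V = 0.001076 m³
0.001076 m³ × (1 ft³ / 0.02832 m³) = 0.03800 ft³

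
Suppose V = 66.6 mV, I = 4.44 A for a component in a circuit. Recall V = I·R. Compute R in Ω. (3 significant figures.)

0.0150 Ω

From Ohm's law: R = V/I.
V = 66.6 mV = 0.06660 V; I = 4.44 A.
R = 0.01500 Ω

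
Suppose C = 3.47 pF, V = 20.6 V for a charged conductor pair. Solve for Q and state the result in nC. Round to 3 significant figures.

Rearranging: Q = CV.
C = 3.47 pF = 3.470×10^-12 F; V = 20.6 V.
Q = 7.148×10^-11 C  (the unit combination reduces to A·s = C)
7.148×10^-11 C × (1 nC / 1.000×10^-9 C) = 0.07148 nC

0.0715 nC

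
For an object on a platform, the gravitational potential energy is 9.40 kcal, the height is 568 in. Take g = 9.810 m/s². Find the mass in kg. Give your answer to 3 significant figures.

Rearranging PE = m·g·h for m: m = PE/(g·h).
PE = 9.40 kcal = 39330 J; h = 568 in = 14.43 m; g = 9.810 m/s².
m = 277.9 kg

278 kg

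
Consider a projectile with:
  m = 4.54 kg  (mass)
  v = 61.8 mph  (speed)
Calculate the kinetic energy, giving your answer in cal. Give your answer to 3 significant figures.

Directly: KE = ½mv².
m = 4.54 kg; v = 61.8 mph = 27.63 m/s.
KE = 1733 J
1733 J × (1 cal / 4.184 J) = 414.1 cal

414 cal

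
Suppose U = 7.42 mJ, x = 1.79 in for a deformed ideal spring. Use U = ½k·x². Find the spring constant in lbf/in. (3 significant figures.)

Solving U = ½k·x² for k: k = 2U/x².
U = 7.42 mJ = 0.007420 J; x = 1.79 in = 0.04547 m.
k = 7.179 N/m
7.179 N/m × (1 lbf/in / 175.1 N/m) = 0.04099 lbf/in

0.0410 lbf/in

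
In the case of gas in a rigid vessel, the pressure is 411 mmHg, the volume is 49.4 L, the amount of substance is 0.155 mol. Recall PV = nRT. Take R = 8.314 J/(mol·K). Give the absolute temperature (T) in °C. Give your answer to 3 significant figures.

1830 °C

Solving PV = nRT for T: T = PV/(nR).
P = 411 mmHg = 54795 Pa; V = 49.4 L = 0.04940 m³; n = 0.155 mol; R = 8.314 J/(mol·K).
T = 2101 K
2101 K − 273.15 = 1827 °C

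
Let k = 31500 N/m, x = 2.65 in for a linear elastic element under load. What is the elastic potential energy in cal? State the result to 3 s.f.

U is given directly by: U = ½kx².
k = 31500 N/m; x = 2.65 in = 0.06731 m.
U = 71.36 J  (the unit combination reduces to kg·m²/s² = J)
71.36 J × (1 cal / 4.184 J) = 17.05 cal

17.1 cal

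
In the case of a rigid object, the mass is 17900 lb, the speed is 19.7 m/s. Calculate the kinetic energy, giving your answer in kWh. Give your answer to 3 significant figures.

0.438 kWh

Directly: KE = ½mv².
m = 17900 lb = 8119 kg; v = 19.7 m/s.
KE = 1.576×10^6 J  (the unit combination reduces to kg·m²/s² = J)
1.576×10^6 J × (1 kWh / 3.600×10^6 J) = 0.4376 kWh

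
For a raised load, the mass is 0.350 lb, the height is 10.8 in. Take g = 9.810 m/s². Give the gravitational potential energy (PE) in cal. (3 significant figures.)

Directly: PE = mgh.
m = 0.350 lb = 0.1588 kg; h = 10.8 in = 0.2743 m; g = 9.810 m/s².
PE = 0.4272 J  (the unit combination reduces to kg·m²/s² = J)
0.4272 J × (1 cal / 4.184 J) = 0.1021 cal

0.102 cal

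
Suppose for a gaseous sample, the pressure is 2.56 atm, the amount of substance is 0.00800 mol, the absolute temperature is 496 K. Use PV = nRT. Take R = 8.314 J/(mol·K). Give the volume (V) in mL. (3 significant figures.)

Rearranging: V = nRT/P.
P = 2.56 atm = 2.594×10^5 Pa; n = 0.00800 mol; T = 496 K; R = 8.314 J/(mol·K).
V = 1.272×10^-4 m³
1.272×10^-4 m³ × (1 mL / 1.000×10^-6 m³) = 127.2 mL

127 mL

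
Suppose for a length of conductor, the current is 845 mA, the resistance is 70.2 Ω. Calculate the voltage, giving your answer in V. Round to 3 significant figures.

59.3 V

From Ohm's law: V = IR.
I = 845 mA = 0.8450 A; R = 70.2 Ω.
V = 59.32 V  (the unit combination reduces to kg·m²/(A·s³) = V)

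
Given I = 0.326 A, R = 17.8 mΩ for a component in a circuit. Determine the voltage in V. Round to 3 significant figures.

V is given directly by: V = IR.
I = 0.326 A; R = 17.8 mΩ = 0.01780 Ω.
V = 0.005803 V

0.00580 V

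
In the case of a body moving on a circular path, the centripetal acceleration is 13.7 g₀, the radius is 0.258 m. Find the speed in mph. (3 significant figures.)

Solving a = v²/r for v: v = √(a·r).
a = 13.7 g₀ = 134.4 m/s²; r = 0.258 m.
v = 5.887 m/s
5.887 m/s × (1 mph / 0.4470 m/s) = 13.17 mph

13.2 mph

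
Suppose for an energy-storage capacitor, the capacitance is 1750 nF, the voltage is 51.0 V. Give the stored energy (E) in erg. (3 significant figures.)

22800 erg

Directly: E = ½CV².
C = 1750 nF = 1.750×10^-6 F; V = 51.0 V.
E = 0.002276 J
0.002276 J × (1 erg / 1.000×10^-7 J) = 22759 erg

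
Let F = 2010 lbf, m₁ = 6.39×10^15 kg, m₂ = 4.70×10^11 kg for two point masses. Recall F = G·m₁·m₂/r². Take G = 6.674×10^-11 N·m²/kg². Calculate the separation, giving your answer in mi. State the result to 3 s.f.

2940 mi

Rearranging: r = √(G·m₁m₂/F).
F = 2010 lbf = 8941 N; m₁ = 6.39×10^15 kg; m₂ = 4.70×10^11 kg; G = 6.674×10^-11 N·m²/kg².
r = 4.735×10^6 m
4.735×10^6 m × (1 mi / 1609 m) = 2942 mi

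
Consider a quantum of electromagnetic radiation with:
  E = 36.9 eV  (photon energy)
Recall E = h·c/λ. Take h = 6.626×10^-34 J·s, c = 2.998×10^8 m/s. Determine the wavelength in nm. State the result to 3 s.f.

33.6 nm

Solving E = h·c/λ for λ: λ = hc/E.
E = 36.9 eV = 5.912×10^-18 J; h = 6.626×10^-34 J·s; c = 2.998×10^8 m/s.
λ = 3.360×10^-8 m
3.360×10^-8 m × (1 nm / 1.000×10^-9 m) = 33.60 nm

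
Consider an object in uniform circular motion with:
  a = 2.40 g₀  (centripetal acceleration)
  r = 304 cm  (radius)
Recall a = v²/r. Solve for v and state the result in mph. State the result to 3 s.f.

18.9 mph

Rearranging: v = √(a·r).
a = 2.40 g₀ = 23.54 m/s²; r = 304 cm = 3.040 m.
v = 8.459 m/s
8.459 m/s × (1 mph / 0.4470 m/s) = 18.92 mph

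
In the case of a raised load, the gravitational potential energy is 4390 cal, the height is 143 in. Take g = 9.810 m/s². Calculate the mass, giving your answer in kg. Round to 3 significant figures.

Rearranging: m = PE/(g·h).
PE = 4390 cal = 18368 J; h = 143 in = 3.632 m; g = 9.810 m/s².
m = 515.5 kg

515 kg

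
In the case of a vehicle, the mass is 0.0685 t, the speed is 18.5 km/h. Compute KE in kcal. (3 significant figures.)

KE is given directly by: KE = ½mv².
m = 0.0685 t = 68.50 kg; v = 18.5 km/h = 5.139 m/s.
KE = 904.5 J
904.5 J × (1 kcal / 4184 J) = 0.2162 kcal

0.216 kcal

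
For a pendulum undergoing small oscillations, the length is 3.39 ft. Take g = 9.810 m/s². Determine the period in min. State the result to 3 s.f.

Directly: T = 2π√(L/g).
L = 3.39 ft = 1.033 m; g = 9.810 m/s².
T = 2.039 s
2.039 s × (1 min / 60.00 s) = 0.03399 min

0.0340 min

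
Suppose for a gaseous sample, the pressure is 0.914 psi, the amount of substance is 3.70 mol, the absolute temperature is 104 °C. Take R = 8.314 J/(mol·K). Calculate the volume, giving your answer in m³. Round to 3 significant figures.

1.84 m³

From the ideal-gas law: V = nRT/P.
P = 0.914 psi = 6302 Pa; n = 3.70 mol; T = 104 °C = 377.1 K; R = 8.314 J/(mol·K).
V = 1.841 m³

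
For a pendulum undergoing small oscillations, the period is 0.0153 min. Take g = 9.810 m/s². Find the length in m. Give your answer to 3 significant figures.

Rearranging T = 2π√(L/g) for L: L = g·(T/2π)².
T = 0.0153 min = 0.9180 s; g = 9.810 m/s².
L = 0.2094 m

0.209 m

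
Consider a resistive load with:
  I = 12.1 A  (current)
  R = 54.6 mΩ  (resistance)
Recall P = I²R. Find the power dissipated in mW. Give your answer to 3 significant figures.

7990 mW

P is given directly by: P = I²R.
I = 12.1 A; R = 54.6 mΩ = 0.05460 Ω.
P = 7.994 W
7.994 W × (1 mW / 0.001000 W) = 7994 mW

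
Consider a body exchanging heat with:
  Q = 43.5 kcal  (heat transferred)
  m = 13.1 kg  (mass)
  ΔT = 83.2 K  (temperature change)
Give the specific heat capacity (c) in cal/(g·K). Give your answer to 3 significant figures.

Solving Q = m·c·ΔT for c: c = Q/(m·ΔT).
Q = 43.5 kcal = 1.820×10^5 J; m = 13.1 kg; ΔT = 83.2 K.
c = 167.0 J/(kg·K)
167.0 J/(kg·K) × (1 cal/(g·K) / 4184 J/(kg·K)) = 0.03991 cal/(g·K)

0.0399 cal/(g·K)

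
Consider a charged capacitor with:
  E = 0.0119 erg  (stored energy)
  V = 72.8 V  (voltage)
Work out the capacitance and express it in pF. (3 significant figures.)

0.449 pF

Rearranging: C = 2E/V².
E = 0.0119 erg = 1.190×10^-9 J; V = 72.8 V.
C = 4.491×10^-13 F
4.491×10^-13 F × (1 pF / 1.000×10^-12 F) = 0.4491 pF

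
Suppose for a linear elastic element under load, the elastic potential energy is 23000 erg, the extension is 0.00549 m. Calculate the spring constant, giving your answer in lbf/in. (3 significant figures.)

0.871 lbf/in

Rearranging: k = 2U/x².
U = 23000 erg = 0.002300 J; x = 0.00549 m.
k = 152.6 N/m
152.6 N/m × (1 lbf/in / 175.1 N/m) = 0.8715 lbf/in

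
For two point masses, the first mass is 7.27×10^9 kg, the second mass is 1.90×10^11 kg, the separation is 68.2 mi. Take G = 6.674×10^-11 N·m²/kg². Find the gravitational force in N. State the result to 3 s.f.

7.65 N

From Newton's law of gravitation: F = Gm₁m₂/r².
m₁ = 7.27×10^9 kg; m₂ = 1.90×10^11 kg; r = 68.2 mi = 1.098×10^5 m; G = 6.674×10^-11 N·m²/kg².
F = 7.653 N  (the unit combination reduces to kg·m/s² = N)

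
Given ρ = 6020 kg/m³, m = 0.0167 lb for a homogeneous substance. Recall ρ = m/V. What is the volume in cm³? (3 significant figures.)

1.26 cm³

Rearranging: V = m/ρ.
ρ = 6020 kg/m³; m = 0.0167 lb = 0.007575 kg.
V = 1.258×10^-6 m³
1.258×10^-6 m³ × (1 cm³ / 1.000×10^-6 m³) = 1.258 cm³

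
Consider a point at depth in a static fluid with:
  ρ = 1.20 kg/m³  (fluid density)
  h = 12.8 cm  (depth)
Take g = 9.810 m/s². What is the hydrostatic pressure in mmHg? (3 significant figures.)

P is given directly by: P = ρgh.
ρ = 1.20 kg/m³; h = 12.8 cm = 0.1280 m; g = 9.810 m/s².
P = 1.507 Pa  (the unit combination reduces to kg/(m·s²) = Pa)
1.507 Pa × (1 mmHg / 133.3 Pa) = 0.01130 mmHg

0.0113 mmHg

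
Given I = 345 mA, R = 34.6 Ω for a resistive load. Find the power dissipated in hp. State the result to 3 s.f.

Directly: P = I²R.
I = 345 mA = 0.3450 A; R = 34.6 Ω.
P = 4.118 W
4.118 W × (1 hp / 745.7 W) = 0.005523 hp

0.00552 hp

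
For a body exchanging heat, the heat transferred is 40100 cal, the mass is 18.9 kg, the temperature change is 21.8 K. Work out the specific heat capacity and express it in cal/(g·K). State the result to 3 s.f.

0.0973 cal/(g·K)

Rearranging Q = m·c·ΔT for c: c = Q/(m·ΔT).
Q = 40100 cal = 1.678×10^5 J; m = 18.9 kg; ΔT = 21.8 K.
c = 407.2 J/(kg·K)
407.2 J/(kg·K) × (1 cal/(g·K) / 4184 J/(kg·K)) = 0.09733 cal/(g·K)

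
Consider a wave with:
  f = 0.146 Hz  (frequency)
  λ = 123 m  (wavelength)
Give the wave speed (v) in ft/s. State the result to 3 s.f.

58.9 ft/s

v is given directly by: v = fλ.
f = 0.146 Hz; λ = 123 m.
v = 17.96 m/s
17.96 m/s × (1 ft/s / 0.3048 m/s) = 58.92 ft/s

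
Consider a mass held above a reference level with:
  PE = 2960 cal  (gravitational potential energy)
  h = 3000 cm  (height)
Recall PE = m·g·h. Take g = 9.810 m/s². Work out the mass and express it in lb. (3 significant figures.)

92.8 lb

Rearranging PE = m·g·h for m: m = PE/(g·h).
PE = 2960 cal = 12385 J; h = 3000 cm = 30.00 m; g = 9.810 m/s².
m = 42.08 kg
42.08 kg × (1 lb / 0.4536 kg) = 92.77 lb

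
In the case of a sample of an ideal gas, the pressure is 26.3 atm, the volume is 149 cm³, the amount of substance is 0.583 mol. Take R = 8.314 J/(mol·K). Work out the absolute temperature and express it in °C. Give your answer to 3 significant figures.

-191 °C

Rearranging: T = PV/(nR).
P = 26.3 atm = 2.665×10^6 Pa; V = 149 cm³ = 1.490×10^-4 m³; n = 0.583 mol; R = 8.314 J/(mol·K).
T = 81.92 K
81.92 K − 273.15 = -191.2 °C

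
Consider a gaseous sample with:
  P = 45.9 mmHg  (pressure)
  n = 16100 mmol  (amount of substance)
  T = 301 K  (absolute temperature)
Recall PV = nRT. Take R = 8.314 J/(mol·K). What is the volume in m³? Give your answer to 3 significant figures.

6.58 m³

Rearranging PV = nRT for V: V = nRT/P.
P = 45.9 mmHg = 6119 Pa; n = 16100 mmol = 16.10 mol; T = 301 K; R = 8.314 J/(mol·K).
V = 6.584 m³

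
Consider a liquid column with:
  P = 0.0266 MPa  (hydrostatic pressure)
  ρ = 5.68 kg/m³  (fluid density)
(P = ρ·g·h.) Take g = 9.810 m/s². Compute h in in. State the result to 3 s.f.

18800 in

Rearranging: h = P/(ρ·g).
P = 0.0266 MPa = 26600 Pa; ρ = 5.68 kg/m³; g = 9.810 m/s².
h = 477.4 m
477.4 m × (1 in / 0.02540 m) = 18794 in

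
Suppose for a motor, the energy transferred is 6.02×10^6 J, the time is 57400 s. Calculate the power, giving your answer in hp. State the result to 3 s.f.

P is given directly by: P = W/t.
W = 6.02×10^6 J; t = 57400 s.
P = 104.9 W
104.9 W × (1 hp / 745.7 W) = 0.1406 hp

0.141 hp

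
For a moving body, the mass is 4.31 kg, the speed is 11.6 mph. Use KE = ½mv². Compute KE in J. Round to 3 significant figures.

KE is given directly by: KE = ½mv².
m = 4.31 kg; v = 11.6 mph = 5.186 m/s.
KE = 57.95 J

58.0 J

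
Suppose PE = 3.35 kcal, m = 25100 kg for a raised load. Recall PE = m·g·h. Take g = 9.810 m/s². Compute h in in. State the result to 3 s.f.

Solving PE = m·g·h for h: h = PE/(m·g).
PE = 3.35 kcal = 14016 J; m = 25100 kg; g = 9.810 m/s².
h = 0.05692 m
0.05692 m × (1 in / 0.02540 m) = 2.241 in

2.24 in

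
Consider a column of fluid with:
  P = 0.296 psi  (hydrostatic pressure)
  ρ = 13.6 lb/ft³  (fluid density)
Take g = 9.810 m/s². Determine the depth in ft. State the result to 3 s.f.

Rearranging: h = P/(ρ·g).
P = 0.296 psi = 2041 Pa; ρ = 13.6 lb/ft³ = 217.9 kg/m³; g = 9.810 m/s².
h = 0.9550 m
0.9550 m × (1 ft / 0.3048 m) = 3.133 ft

3.13 ft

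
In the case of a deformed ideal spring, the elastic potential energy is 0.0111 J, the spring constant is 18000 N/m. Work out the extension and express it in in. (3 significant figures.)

0.0437 in

Rearranging: x = √(2U/k).
U = 0.0111 J; k = 18000 N/m.
x = 0.001111 m
0.001111 m × (1 in / 0.02540 m) = 0.04372 in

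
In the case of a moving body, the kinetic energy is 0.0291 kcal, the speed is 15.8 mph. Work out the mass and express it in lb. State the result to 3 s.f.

Rearranging KE = ½mv² for m: m = 2·KE/v².
KE = 0.0291 kcal = 121.8 J; v = 15.8 mph = 7.063 m/s.
m = 4.881 kg
4.881 kg × (1 lb / 0.4536 kg) = 10.76 lb

10.8 lb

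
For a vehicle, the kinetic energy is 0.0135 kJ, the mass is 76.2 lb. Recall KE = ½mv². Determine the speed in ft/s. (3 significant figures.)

2.90 ft/s

Rearranging: v = √(2·KE/m).
KE = 0.0135 kJ = 13.50 J; m = 76.2 lb = 34.56 kg.
v = 0.8838 m/s
0.8838 m/s × (1 ft/s / 0.3048 m/s) = 2.900 ft/s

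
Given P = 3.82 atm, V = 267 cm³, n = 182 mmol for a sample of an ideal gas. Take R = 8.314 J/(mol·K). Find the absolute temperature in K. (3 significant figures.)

From the ideal-gas law: T = PV/(nR).
P = 3.82 atm = 3.871×10^5 Pa; V = 267 cm³ = 2.670×10^-4 m³; n = 182 mmol = 0.1820 mol; R = 8.314 J/(mol·K).
T = 68.30 K

68.3 K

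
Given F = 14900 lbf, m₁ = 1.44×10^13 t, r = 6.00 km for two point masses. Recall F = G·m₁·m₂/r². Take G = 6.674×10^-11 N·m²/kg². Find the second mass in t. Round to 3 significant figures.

From Newton's law of gravitation: m₂ = F·r²/(G·m₁).
F = 14900 lbf = 66279 N; m₁ = 1.44×10^13 t = 1.440×10^16 kg; r = 6.00 km = 6000 m; G = 6.674×10^-11 N·m²/kg².
m₂ = 2.483×10^6 kg
2.483×10^6 kg × (1 t / 1000 kg) = 2483 t

2480 t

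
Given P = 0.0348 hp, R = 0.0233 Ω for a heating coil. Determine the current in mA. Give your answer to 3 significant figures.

Rearranging P = I²R for I: I = √(P/R).
P = 0.0348 hp = 25.95 W; R = 0.0233 Ω.
I = 33.37 A
33.37 A × (1 mA / 0.001000 A) = 33373 mA

33400 mA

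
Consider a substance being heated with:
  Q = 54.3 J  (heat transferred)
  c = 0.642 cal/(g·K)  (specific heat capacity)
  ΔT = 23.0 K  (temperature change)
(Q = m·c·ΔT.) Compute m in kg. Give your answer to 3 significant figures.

Rearranging Q = m·c·ΔT for m: m = Q/(c·ΔT).
Q = 54.3 J; c = 0.642 cal/(g·K) = 2686 J/(kg·K); ΔT = 23.0 K.
m = 8.789×10^-4 kg

8.79×10^-4 kg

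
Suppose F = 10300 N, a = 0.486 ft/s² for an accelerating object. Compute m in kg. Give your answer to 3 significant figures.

69500 kg

Rearranging: m = F/a.
F = 10300 N; a = 0.486 ft/s² = 0.1481 m/s².
m = 69532 kg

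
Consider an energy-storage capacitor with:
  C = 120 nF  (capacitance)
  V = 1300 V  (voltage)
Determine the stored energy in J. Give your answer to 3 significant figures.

0.101 J

Directly: E = ½CV².
C = 120 nF = 1.200×10^-7 F; V = 1300 V.
E = 0.1014 J  (the unit combination reduces to kg·m²/s² = J)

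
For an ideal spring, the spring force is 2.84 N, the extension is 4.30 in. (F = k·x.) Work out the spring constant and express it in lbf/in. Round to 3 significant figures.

0.148 lbf/in

Rearranging: k = F/x.
F = 2.84 N; x = 4.30 in = 0.1092 m.
k = 26.00 N/m
26.00 N/m × (1 lbf/in / 175.1 N/m) = 0.1485 lbf/in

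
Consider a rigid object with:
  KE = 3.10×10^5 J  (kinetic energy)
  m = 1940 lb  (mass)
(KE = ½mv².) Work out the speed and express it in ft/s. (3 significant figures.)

Solving KE = ½mv² for v: v = √(2·KE/m).
KE = 3.10×10^5 J; m = 1940 lb = 880.0 kg.
v = 26.54 m/s
26.54 m/s × (1 ft/s / 0.3048 m/s) = 87.09 ft/s

87.1 ft/s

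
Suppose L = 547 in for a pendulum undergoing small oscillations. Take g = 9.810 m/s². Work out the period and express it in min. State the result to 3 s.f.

Directly: T = 2π√(L/g).
L = 547 in = 13.89 m; g = 9.810 m/s².
T = 7.477 s
7.477 s × (1 min / 60.00 s) = 0.1246 min

0.125 min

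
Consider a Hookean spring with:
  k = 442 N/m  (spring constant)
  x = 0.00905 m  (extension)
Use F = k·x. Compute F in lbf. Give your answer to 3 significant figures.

Directly: F = kx.
k = 442 N/m; x = 0.00905 m.
F = 4.000 N
4.000 N × (1 lbf / 4.448 N) = 0.8993 lbf

0.899 lbf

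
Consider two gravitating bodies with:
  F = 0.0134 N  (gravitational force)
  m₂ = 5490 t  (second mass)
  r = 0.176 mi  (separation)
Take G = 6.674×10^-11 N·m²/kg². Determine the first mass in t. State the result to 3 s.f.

Rearranging: m₁ = F·r²/(G·m₂).
F = 0.0134 N; m₂ = 5490 t = 5.490×10^6 kg; r = 0.176 mi = 283.2 m; G = 6.674×10^-11 N·m²/kg².
m₁ = 2.934×10^6 kg
2.934×10^6 kg × (1 t / 1000 kg) = 2934 t

2930 t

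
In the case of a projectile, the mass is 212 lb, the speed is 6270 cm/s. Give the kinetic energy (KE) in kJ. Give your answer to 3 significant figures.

Directly: KE = ½mv².
m = 212 lb = 96.16 kg; v = 6270 cm/s = 62.70 m/s.
KE = 1.890×10^5 J
1.890×10^5 J × (1 kJ / 1000 J) = 189.0 kJ

189 kJ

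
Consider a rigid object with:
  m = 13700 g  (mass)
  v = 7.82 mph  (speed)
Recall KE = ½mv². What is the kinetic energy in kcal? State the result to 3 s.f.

Directly: KE = ½mv².
m = 13700 g = 13.70 kg; v = 7.82 mph = 3.496 m/s.
KE = 83.71 J
83.71 J × (1 kcal / 4184 J) = 0.02001 kcal

0.0200 kcal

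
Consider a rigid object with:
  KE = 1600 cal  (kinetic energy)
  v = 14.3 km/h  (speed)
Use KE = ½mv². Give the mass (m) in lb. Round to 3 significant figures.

1870 lb

Rearranging: m = 2·KE/v².
KE = 1600 cal = 6694 J; v = 14.3 km/h = 3.972 m/s.
m = 848.5 kg
848.5 kg × (1 lb / 0.4536 kg) = 1871 lb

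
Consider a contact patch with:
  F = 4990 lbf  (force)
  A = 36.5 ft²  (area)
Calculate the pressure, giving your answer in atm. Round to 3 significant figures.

Directly: P = F/A.
F = 4990 lbf = 22197 N; A = 36.5 ft² = 3.391 m².
P = 6546 Pa
6546 Pa × (1 atm / 1.013×10^5 Pa) = 0.06460 atm

0.0646 atm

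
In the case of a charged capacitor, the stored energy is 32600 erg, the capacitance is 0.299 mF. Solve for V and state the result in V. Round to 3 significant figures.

4.67 V

Solving E = ½C·V² for V: V = √(2E/C).
E = 32600 erg = 0.003260 J; C = 0.299 mF = 2.990×10^-4 F.
V = 4.670 V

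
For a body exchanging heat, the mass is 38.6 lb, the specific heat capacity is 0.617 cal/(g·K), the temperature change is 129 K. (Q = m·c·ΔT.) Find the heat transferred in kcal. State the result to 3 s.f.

1390 kcal

Q is given directly by: Q = mcΔT.
m = 38.6 lb = 17.51 kg; c = 0.617 cal/(g·K) = 2582 J/(kg·K); ΔT = 129 K.
Q = 5.831×10^6 J  (the unit combination reduces to kg·m²/s² = J)
5.831×10^6 J × (1 kcal / 4184 J) = 1394 kcal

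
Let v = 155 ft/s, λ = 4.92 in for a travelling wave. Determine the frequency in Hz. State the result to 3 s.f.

378 Hz

Rearranging v = f·λ for f: f = v/λ.
v = 155 ft/s = 47.24 m/s; λ = 4.92 in = 0.1250 m.
f = 378.0 Hz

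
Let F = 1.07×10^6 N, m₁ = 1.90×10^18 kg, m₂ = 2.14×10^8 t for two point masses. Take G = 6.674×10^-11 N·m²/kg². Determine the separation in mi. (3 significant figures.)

Rearranging F = G·m₁·m₂/r² for r: r = √(G·m₁m₂/F).
F = 1.07×10^6 N; m₁ = 1.90×10^18 kg; m₂ = 2.14×10^8 t = 2.140×10^11 kg; G = 6.674×10^-11 N·m²/kg².
r = 5.036×10^6 m
5.036×10^6 m × (1 mi / 1609 m) = 3129 mi

3130 mi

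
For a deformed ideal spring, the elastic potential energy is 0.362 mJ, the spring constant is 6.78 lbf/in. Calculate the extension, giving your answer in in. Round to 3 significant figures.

0.0307 in

Rearranging U = ½k·x² for x: x = √(2U/k).
U = 0.362 mJ = 3.620×10^-4 J; k = 6.78 lbf/in = 1187 N/m.
x = 7.809×10^-4 m
7.809×10^-4 m × (1 in / 0.02540 m) = 0.03074 in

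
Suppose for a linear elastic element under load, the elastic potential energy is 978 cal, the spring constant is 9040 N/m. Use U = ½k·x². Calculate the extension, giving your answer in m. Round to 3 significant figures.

0.951 m

Solving U = ½k·x² for x: x = √(2U/k).
U = 978 cal = 4092 J; k = 9040 N/m.
x = 0.9515 m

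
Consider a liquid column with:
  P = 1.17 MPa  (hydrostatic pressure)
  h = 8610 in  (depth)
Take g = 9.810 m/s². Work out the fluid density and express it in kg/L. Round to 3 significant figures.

Solving P = ρ·g·h for ρ: ρ = P/(g·h).
P = 1.17 MPa = 1.170×10^6 Pa; h = 8610 in = 218.7 m; g = 9.810 m/s².
ρ = 545.4 kg/m³
545.4 kg/m³ × (1 kg/L / 1000 kg/m³) = 0.5454 kg/L

0.545 kg/L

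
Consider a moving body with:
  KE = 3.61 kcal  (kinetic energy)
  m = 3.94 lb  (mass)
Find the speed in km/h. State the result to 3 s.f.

468 km/h

Rearranging KE = ½mv² for v: v = √(2·KE/m).
KE = 3.61 kcal = 15104 J; m = 3.94 lb = 1.787 kg.
v = 130.0 m/s
130.0 m/s × (1 km/h / 0.2778 m/s) = 468.0 km/h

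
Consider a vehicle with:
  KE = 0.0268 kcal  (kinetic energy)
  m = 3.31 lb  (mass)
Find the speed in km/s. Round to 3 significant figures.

Solving KE = ½mv² for v: v = √(2·KE/m).
KE = 0.0268 kcal = 112.1 J; m = 3.31 lb = 1.501 kg.
v = 12.22 m/s
12.22 m/s × (1 km/s / 1000 m/s) = 0.01222 km/s

0.0122 km/s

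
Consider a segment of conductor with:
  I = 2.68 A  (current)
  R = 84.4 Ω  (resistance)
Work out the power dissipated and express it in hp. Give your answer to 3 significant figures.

P is given directly by: P = I²R.
I = 2.68 A; R = 84.4 Ω.
P = 606.2 W  (the unit combination reduces to kg·m²/s³ = W)
606.2 W × (1 hp / 745.7 W) = 0.8129 hp

0.813 hp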